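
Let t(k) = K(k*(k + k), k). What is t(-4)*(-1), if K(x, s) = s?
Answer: 4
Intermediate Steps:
t(k) = k
t(-4)*(-1) = -4*(-1) = 4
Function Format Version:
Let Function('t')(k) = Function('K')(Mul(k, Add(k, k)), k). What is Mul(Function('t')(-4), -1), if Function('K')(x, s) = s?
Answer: 4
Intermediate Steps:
Function('t')(k) = k
Mul(Function('t')(-4), -1) = Mul(-4, -1) = 4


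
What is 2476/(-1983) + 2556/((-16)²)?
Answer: 1108673/126912 ≈ 8.7358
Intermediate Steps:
2476/(-1983) + 2556/((-16)²) = 2476*(-1/1983) + 2556/256 = -2476/1983 + 2556*(1/256) = -2476/1983 + 639/64 = 1108673/126912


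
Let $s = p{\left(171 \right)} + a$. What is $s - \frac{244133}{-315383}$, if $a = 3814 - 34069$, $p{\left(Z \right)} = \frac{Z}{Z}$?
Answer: $- \frac{9541353149}{315383} \approx -30253.0$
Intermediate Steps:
$p{\left(Z \right)} = 1$
$a = -30255$ ($a = 3814 - 34069 = -30255$)
$s = -30254$ ($s = 1 - 30255 = -30254$)
$s - \frac{244133}{-315383} = -30254 - \frac{244133}{-315383} = -30254 - 244133 \left(- \frac{1}{315383}\right) = -30254 - - \frac{244133}{315383} = -30254 + \frac{244133}{315383} = - \frac{9541353149}{315383}$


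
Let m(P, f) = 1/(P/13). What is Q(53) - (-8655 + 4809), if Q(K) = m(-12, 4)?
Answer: 46139/12 ≈ 3844.9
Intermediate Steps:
m(P, f) = 13/P (m(P, f) = 1/(P*(1/13)) = 1/(P/13) = 13/P)
Q(K) = -13/12 (Q(K) = 13/(-12) = 13*(-1/12) = -13/12)
Q(53) - (-8655 + 4809) = -13/12 - (-8655 + 4809) = -13/12 - 1*(-3846) = -13/12 + 3846 = 46139/12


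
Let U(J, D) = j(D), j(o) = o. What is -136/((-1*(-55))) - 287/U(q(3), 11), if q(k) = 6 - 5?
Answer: -1571/55 ≈ -28.564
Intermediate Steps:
q(k) = 1
U(J, D) = D
-136/((-1*(-55))) - 287/U(q(3), 11) = -136/((-1*(-55))) - 287/11 = -136/55 - 287*1/11 = -136*1/55 - 287/11 = -136/55 - 287/11 = -1571/55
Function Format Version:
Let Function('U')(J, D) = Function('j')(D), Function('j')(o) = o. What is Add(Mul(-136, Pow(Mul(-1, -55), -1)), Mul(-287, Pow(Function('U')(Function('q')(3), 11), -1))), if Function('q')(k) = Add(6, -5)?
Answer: Rational(-1571, 55) ≈ -28.564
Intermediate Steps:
Function('q')(k) = 1
Function('U')(J, D) = D
Add(Mul(-136, Pow(Mul(-1, -55), -1)), Mul(-287, Pow(Function('U')(Function('q')(3), 11), -1))) = Add(Mul(-136, Pow(Mul(-1, -55), -1)), Mul(-287, Pow(11, -1))) = Add(Mul(-136, Pow(55, -1)), Mul(-287, Rational(1, 11))) = Add(Mul(-136, Rational(1, 55)), Rational(-287, 11)) = Add(Rational(-136, 55), Rational(-287, 11)) = Rational(-1571, 55)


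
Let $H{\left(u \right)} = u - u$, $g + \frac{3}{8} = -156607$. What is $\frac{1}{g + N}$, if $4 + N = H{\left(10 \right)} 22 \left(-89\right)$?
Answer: $- \frac{8}{1252891} \approx -6.3852 \cdot 10^{-6}$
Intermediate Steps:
$g = - \frac{1252859}{8}$ ($g = - \frac{3}{8} - 156607 = - \frac{1252859}{8} \approx -1.5661 \cdot 10^{5}$)
$H{\left(u \right)} = 0$
$N = -4$ ($N = -4 + 0 \cdot 22 \left(-89\right) = -4 + 0 \left(-89\right) = -4 + 0 = -4$)
$\frac{1}{g + N} = \frac{1}{- \frac{1252859}{8} - 4} = \frac{1}{- \frac{1252891}{8}} = - \frac{8}{1252891}$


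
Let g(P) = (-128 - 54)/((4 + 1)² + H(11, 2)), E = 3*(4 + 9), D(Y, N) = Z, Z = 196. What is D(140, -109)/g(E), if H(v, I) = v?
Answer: -504/13 ≈ -38.769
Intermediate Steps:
D(Y, N) = 196
E = 39 (E = 3*13 = 39)
g(P) = -91/18 (g(P) = (-128 - 54)/((4 + 1)² + 11) = -182/(5² + 11) = -182/(25 + 11) = -182/36 = -182*1/36 = -91/18)
D(140, -109)/g(E) = 196/(-91/18) = 196*(-18/91) = -504/13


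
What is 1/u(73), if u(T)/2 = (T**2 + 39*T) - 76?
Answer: 1/16200 ≈ 6.1728e-5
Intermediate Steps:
u(T) = -152 + 2*T**2 + 78*T (u(T) = 2*((T**2 + 39*T) - 76) = 2*(-76 + T**2 + 39*T) = -152 + 2*T**2 + 78*T)
1/u(73) = 1/(-152 + 2*73**2 + 78*73) = 1/(-152 + 2*5329 + 5694) = 1/(-152 + 10658 + 5694) = 1/16200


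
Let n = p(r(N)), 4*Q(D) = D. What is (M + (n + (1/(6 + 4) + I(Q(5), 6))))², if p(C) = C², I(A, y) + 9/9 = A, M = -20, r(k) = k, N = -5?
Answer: 11449/400 ≈ 28.622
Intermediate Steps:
Q(D) = D/4
I(A, y) = -1 + A
n = 25 (n = (-5)² = 25)
(M + (n + (1/(6 + 4) + I(Q(5), 6))))² = (-20 + (25 + (1/(6 + 4) + (-1 + (¼)*5))))² = (-20 + (25 + (1/10 + (-1 + 5/4))))² = (-20 + (25 + (⅒ + ¼)))² = (-20 + (25 + 7/20))² = (-20 + 507/20)² = (107/20)² = 11449/400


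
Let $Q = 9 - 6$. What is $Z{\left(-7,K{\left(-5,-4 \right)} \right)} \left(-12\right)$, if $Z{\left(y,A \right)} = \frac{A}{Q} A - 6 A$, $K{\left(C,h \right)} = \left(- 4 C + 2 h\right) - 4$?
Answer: $320$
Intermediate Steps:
$Q = 3$
$K{\left(C,h \right)} = -4 - 4 C + 2 h$
$Z{\left(y,A \right)} = - 6 A + \frac{A^{2}}{3}$ ($Z{\left(y,A \right)} = \frac{A}{3} A - 6 A = \frac{A^{2}}{3} - 6 A = - 6 A + \frac{A^{2}}{3}$)
$Z{\left(-7,K{\left(-5,-4 \right)} \right)} \left(-12\right) = \frac{\left(-4 - -20 + 2 \left(-4\right)\right) \left(-18 - -8\right)}{3} \left(-12\right) = \frac{\left(-4 + 20 - 8\right) \left(-18 - -8\right)}{3} \left(-12\right) = \frac{1}{3} \cdot 8 \left(-18 + 8\right) \left(-12\right) = \frac{1}{3} \cdot 8 \left(-10\right) \left(-12\right) = \left(- \frac{80}{3}\right) \left(-12\right) = 320$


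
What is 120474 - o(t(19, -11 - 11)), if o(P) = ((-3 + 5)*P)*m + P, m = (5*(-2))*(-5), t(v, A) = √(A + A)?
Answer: 120474 - 202*I*√11 ≈ 1.2047e+5 - 669.96*I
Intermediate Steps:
t(v, A) = √2*√A (t(v, A) = √(2*A) = √2*√A)
m = 50 (m = -10*(-5) = 50)
o(P) = 101*P (o(P) = ((-3 + 5)*P)*50 + P = (2*P)*50 + P = 100*P + P = 101*P)
120474 - o(t(19, -11 - 11)) = 120474 - 101*√2*√(-11 - 11) = 120474 - 101*√2*√(-22) = 120474 - 101*√2*(I*√22) = 120474 - 101*2*I*√11 = 120474 - 202*I*√11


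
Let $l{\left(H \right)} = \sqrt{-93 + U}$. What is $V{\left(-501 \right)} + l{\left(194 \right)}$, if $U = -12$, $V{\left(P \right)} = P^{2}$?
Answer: $251001 + i \sqrt{105} \approx 2.51 \cdot 10^{5} + 10.247 i$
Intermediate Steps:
$l{\left(H \right)} = i \sqrt{105}$ ($l{\left(H \right)} = \sqrt{-93 - 12} = \sqrt{-105} = i \sqrt{105}$)
$V{\left(-501 \right)} + l{\left(194 \right)} = \left(-501\right)^{2} + i \sqrt{105} = 251001 + i \sqrt{105}$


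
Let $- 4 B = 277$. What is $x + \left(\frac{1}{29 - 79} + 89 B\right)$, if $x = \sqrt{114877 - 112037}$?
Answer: $- \frac{616327}{100} + 2 \sqrt{710} \approx -6110.0$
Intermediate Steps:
$B = - \frac{277}{4}$ ($B = \left(- \frac{1}{4}\right) 277 = - \frac{277}{4} \approx -69.25$)
$x = 2 \sqrt{710}$ ($x = \sqrt{2840} = 2 \sqrt{710} \approx 53.292$)
$x + \left(\frac{1}{29 - 79} + 89 B\right) = 2 \sqrt{710} + \left(\frac{1}{29 - 79} + 89 \left(- \frac{277}{4}\right)\right) = 2 \sqrt{710} - \left(\frac{24653}{4} - \frac{1}{-50}\right) = 2 \sqrt{710} - \frac{616327}{100} = - \frac{616327}{100} + 2 \sqrt{710}$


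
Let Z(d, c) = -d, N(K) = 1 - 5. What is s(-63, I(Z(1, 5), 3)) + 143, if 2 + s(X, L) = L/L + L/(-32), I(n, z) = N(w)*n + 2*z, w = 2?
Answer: 2267/16 ≈ 141.69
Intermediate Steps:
N(K) = -4
I(n, z) = -4*n + 2*z
s(X, L) = -1 - L/32 (s(X, L) = -2 + (L/L + L/(-32)) = -2 + (1 + L*(-1/32)) = -2 + (1 - L/32) = -1 - L/32)
s(-63, I(Z(1, 5), 3)) + 143 = (-1 - (-(-4) + 2*3)/32) + 143 = (-1 - (-4*(-1) + 6)/32) + 143 = (-1 - (4 + 6)/32) + 143 = (-1 - 1/32*10) + 143 = (-1 - 5/16) + 143 = -21/16 + 143 = 2267/16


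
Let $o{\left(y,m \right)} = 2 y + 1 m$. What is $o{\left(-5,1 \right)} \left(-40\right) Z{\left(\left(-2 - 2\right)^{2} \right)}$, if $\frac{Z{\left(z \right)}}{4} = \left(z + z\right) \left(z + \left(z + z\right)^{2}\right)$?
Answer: $47923200$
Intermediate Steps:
$Z{\left(z \right)} = 8 z \left(z + 4 z^{2}\right)$ ($Z{\left(z \right)} = 4 \left(z + z\right) \left(z + \left(z + z\right)^{2}\right) = 4 \cdot 2 z \left(z + \left(2 z\right)^{2}\right) = 4 \cdot 2 z \left(z + 4 z^{2}\right) = 8 z \left(z + 4 z^{2}\right)$)
$o{\left(y,m \right)} = m + 2 y$ ($o{\left(y,m \right)} = 2 y + m = m + 2 y$)
$o{\left(-5,1 \right)} \left(-40\right) Z{\left(\left(-2 - 2\right)^{2} \right)} = \left(1 + 2 \left(-5\right)\right) \left(-40\right) \left(\left(-2 - 2\right)^{2}\right)^{2} \left(8 + 32 \left(-2 - 2\right)^{2}\right) = \left(1 - 10\right) \left(-40\right) \left(\left(-4\right)^{2}\right)^{2} \left(8 + 32 \left(-4\right)^{2}\right) = \left(-9\right) \left(-40\right) 16^{2} \left(8 + 32 \cdot 16\right) = 360 \cdot 256 \left(8 + 512\right) = 360 \cdot 256 \cdot 520 = 360 \cdot 133120 = 47923200$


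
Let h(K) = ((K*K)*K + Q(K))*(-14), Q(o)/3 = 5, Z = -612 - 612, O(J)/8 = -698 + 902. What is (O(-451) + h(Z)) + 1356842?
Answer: 25674102200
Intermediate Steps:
O(J) = 1632 (O(J) = 8*(-698 + 902) = 8*204 = 1632)
Z = -1224
Q(o) = 15 (Q(o) = 3*5 = 15)
h(K) = -210 - 14*K**3 (h(K) = ((K*K)*K + 15)*(-14) = (K**2*K + 15)*(-14) = (K**3 + 15)*(-14) = (15 + K**3)*(-14) = -210 - 14*K**3)
(O(-451) + h(Z)) + 1356842 = (1632 + (-210 - 14*(-1224)**3)) + 1356842 = (1632 + (-210 - 14*(-1833767424))) + 1356842 = (1632 + (-210 + 25672743936)) + 1356842 = (1632 + 25672743726) + 1356842 = 25672745358 + 1356842 = 25674102200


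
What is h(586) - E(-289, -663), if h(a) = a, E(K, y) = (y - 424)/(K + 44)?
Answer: 142483/245 ≈ 581.56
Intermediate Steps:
E(K, y) = (-424 + y)/(44 + K)
h(586) - E(-289, -663) = 586 - (-424 - 663)/(44 - 289) = 586 - (-1087)/(-245) = 586 - (-1)*(-1087)/245 = 586 - 1*1087/245 = 586 - 1087/245 = 142483/245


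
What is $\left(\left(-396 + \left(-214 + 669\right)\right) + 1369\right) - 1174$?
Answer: $254$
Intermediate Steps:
$\left(\left(-396 + \left(-214 + 669\right)\right) + 1369\right) - 1174 = \left(\left(-396 + 455\right) + 1369\right) - 1174 = \left(59 + 1369\right) - 1174 = 1428 - 1174 = 254$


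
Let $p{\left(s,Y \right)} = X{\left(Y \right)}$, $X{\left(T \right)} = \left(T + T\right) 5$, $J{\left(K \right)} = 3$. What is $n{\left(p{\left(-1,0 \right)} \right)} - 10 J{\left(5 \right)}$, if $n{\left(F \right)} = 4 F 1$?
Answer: $-30$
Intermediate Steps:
$X{\left(T \right)} = 10 T$ ($X{\left(T \right)} = 2 T 5 = 10 T$)
$p{\left(s,Y \right)} = 10 Y$
$n{\left(F \right)} = 4 F$
$n{\left(p{\left(-1,0 \right)} \right)} - 10 J{\left(5 \right)} = 4 \cdot 10 \cdot 0 - 30 = 4 \cdot 0 - 30 = 0 - 30 = -30$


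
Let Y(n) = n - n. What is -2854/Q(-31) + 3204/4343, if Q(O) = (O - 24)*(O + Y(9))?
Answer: -6932102/7404815 ≈ -0.93616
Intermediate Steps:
Y(n) = 0
Q(O) = O*(-24 + O) (Q(O) = (O - 24)*(O + 0) = (-24 + O)*O = O*(-24 + O))
-2854/Q(-31) + 3204/4343 = -2854*(-1/(31*(-24 - 31))) + 3204/4343 = -2854/((-31*(-55))) + 3204*(1/4343) = -2854/1705 + 3204/4343 = -6932102/7404815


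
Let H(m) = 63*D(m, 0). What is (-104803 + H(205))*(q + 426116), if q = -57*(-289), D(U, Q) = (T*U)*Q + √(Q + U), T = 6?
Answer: -46384654967 + 27883107*√205 ≈ -4.5985e+10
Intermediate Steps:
D(U, Q) = √(Q + U) + 6*Q*U (D(U, Q) = (6*U)*Q + √(Q + U) = 6*Q*U + √(Q + U) = √(Q + U) + 6*Q*U)
q = 16473
H(m) = 63*√m (H(m) = 63*(√(0 + m) + 6*0*m) = 63*(√m + 0) = 63*√m)
(-104803 + H(205))*(q + 426116) = (-104803 + 63*√205)*(16473 + 426116) = (-104803 + 63*√205)*442589 = -46384654967 + 27883107*√205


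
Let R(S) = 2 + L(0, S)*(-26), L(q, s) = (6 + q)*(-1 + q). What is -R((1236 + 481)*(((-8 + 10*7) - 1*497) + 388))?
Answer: -158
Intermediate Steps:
L(q, s) = (-1 + q)*(6 + q)
R(S) = 158 (R(S) = 2 + (-6 + 0² + 5*0)*(-26) = 2 + (-6 + 0 + 0)*(-26) = 2 - 6*(-26) = 2 + 156 = 158)
-R((1236 + 481)*(((-8 + 10*7) - 1*497) + 388)) = -1*158 = -158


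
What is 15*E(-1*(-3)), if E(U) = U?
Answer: 45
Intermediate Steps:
15*E(-1*(-3)) = 15*(-1*(-3)) = 15*3 = 45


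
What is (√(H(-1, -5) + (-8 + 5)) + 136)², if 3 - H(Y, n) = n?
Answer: (136 + √5)² ≈ 19109.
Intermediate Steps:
H(Y, n) = 3 - n
(√(H(-1, -5) + (-8 + 5)) + 136)² = (√((3 - 1*(-5)) + (-8 + 5)) + 136)² = (√((3 + 5) - 3) + 136)² = (√(8 - 3) + 136)² = (√5 + 136)² = (136 + √5)²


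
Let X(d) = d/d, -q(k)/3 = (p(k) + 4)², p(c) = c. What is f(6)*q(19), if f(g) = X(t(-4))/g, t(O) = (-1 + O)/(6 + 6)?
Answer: -529/2 ≈ -264.50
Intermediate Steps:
t(O) = -1/12 + O/12 (t(O) = (-1 + O)/12 = (-1 + O)*(1/12) = -1/12 + O/12)
q(k) = -3*(4 + k)² (q(k) = -3*(k + 4)² = -3*(4 + k)²)
X(d) = 1
f(g) = 1/g
f(6)*q(19) = (-3*(4 + 19)²)/6 = (-3*23²)/6 = (-3*529)/6 = (⅙)*(-1587) = -529/2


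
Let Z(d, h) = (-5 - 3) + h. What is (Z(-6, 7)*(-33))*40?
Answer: 1320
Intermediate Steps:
Z(d, h) = -8 + h
(Z(-6, 7)*(-33))*40 = ((-8 + 7)*(-33))*40 = -1*(-33)*40 = 33*40 = 1320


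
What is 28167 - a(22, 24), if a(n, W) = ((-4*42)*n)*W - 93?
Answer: 116964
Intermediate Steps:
a(n, W) = -93 - 168*W*n (a(n, W) = (-168*n)*W - 93 = -168*W*n - 93 = -93 - 168*W*n)
28167 - a(22, 24) = 28167 - (-93 - 168*24*22) = 28167 - (-93 - 88704) = 28167 - 1*(-88797) = 28167 + 88797 = 116964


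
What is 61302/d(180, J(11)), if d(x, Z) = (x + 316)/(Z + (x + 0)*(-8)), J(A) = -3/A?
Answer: -485603793/2728 ≈ -1.7801e+5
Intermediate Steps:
d(x, Z) = (316 + x)/(Z - 8*x) (d(x, Z) = (316 + x)/(Z + x*(-8)) = (316 + x)/(Z - 8*x))
61302/d(180, J(11)) = 61302/(((316 + 180)/(-3/11 - 8*180))) = 61302/((496/(-3*1/11 - 1440))) = 61302/((496/(-3/11 - 1440))) = 61302/((496/(-15843/11))) = 61302/((-11/15843*496)) = 61302/(-5456/15843) = 61302*(-15843/5456) = -485603793/2728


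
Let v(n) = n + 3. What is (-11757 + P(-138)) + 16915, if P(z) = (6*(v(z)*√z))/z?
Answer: 5158 + 135*I*√138/23 ≈ 5158.0 + 68.952*I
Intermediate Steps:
v(n) = 3 + n
P(z) = 6*(3 + z)/√z (P(z) = (6*((3 + z)*√z))/z = (6*(√z*(3 + z)))/z = (6*√z*(3 + z))/z = 6*(3 + z)/√z)
(-11757 + P(-138)) + 16915 = (-11757 + 6*(3 - 138)/√(-138)) + 16915 = (-11757 + 6*(-I*√138/138)*(-135)) + 16915 = (-11757 + 135*I*√138/23) + 16915 = 5158 + 135*I*√138/23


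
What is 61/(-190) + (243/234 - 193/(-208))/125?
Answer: -150829/494000 ≈ -0.30532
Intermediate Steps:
61/(-190) + (243/234 - 193/(-208))/125 = 61*(-1/190) + (243*(1/234) - 193*(-1/208))*(1/125) = -61/190 + (27/26 + 193/208)*(1/125) = -61/190 + (409/208)*(1/125) = -61/190 + 409/26000 = -150829/494000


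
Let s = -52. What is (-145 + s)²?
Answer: 38809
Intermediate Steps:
(-145 + s)² = (-145 - 52)² = (-197)² = 38809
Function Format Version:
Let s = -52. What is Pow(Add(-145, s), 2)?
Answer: 38809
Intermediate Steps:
Pow(Add(-145, s), 2) = Pow(Add(-145, -52), 2) = Pow(-197, 2) = 38809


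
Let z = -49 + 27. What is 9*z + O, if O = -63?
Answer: -261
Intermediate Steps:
z = -22
9*z + O = 9*(-22) - 63 = -198 - 63 = -261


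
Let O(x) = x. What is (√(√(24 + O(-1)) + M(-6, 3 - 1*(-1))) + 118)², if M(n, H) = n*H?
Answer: (118 + I*√(24 - √23))² ≈ 13905.0 + 1034.2*I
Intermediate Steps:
M(n, H) = H*n
(√(√(24 + O(-1)) + M(-6, 3 - 1*(-1))) + 118)² = (√(√(24 - 1) + (3 - 1*(-1))*(-6)) + 118)² = (√(√23 + (3 + 1)*(-6)) + 118)² = (√(√23 + 4*(-6)) + 118)² = (√(√23 - 24) + 118)² = (√(-24 + √23) + 118)² = (118 + √(-24 + √23))²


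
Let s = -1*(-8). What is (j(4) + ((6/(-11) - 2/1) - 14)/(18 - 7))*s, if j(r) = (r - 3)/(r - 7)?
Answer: -5336/363 ≈ -14.700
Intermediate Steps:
j(r) = (-3 + r)/(-7 + r)
s = 8
(j(4) + ((6/(-11) - 2/1) - 14)/(18 - 7))*s = ((-3 + 4)/(-7 + 4) + ((6/(-11) - 2/1) - 14)/(18 - 7))*8 = (1/(-3) + ((6*(-1/11) - 2*1) - 14)/11)*8 = (-⅓*1 + ((-6/11 - 2) - 14)*(1/11))*8 = (-⅓ + (-28/11 - 14)*(1/11))*8 = (-⅓ - 182/11*1/11)*8 = (-⅓ - 182/121)*8 = -667/363*8 = -5336/363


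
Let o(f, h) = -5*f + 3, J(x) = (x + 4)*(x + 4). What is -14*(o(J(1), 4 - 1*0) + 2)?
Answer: 1680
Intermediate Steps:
J(x) = (4 + x)² (J(x) = (4 + x)*(4 + x) = (4 + x)²)
o(f, h) = 3 - 5*f
-14*(o(J(1), 4 - 1*0) + 2) = -14*((3 - 5*(4 + 1)²) + 2) = -14*((3 - 5*5²) + 2) = -14*((3 - 5*25) + 2) = -14*((3 - 125) + 2) = -14*(-122 + 2) = -14*(-120) = 1680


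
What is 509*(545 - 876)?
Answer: -168479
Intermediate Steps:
509*(545 - 876) = 509*(-331) = -168479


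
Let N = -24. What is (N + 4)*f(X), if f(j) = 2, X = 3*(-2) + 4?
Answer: -40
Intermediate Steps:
X = -2 (X = -6 + 4 = -2)
(N + 4)*f(X) = (-24 + 4)*2 = -20*2 = -40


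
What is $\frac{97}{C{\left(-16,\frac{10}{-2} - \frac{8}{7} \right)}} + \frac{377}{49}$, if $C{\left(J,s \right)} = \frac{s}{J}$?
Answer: $\frac{548547}{2107} \approx 260.35$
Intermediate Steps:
$\frac{97}{C{\left(-16,\frac{10}{-2} - \frac{8}{7} \right)}} + \frac{377}{49} = \frac{97}{\left(\frac{10}{-2} - \frac{8}{7}\right) \frac{1}{-16}} + \frac{377}{49} = \frac{97}{\left(10 \left(- \frac{1}{2}\right) - \frac{8}{7}\right) \left(- \frac{1}{16}\right)} + 377 \cdot \frac{1}{49} = \frac{97}{\left(-5 - \frac{8}{7}\right) \left(- \frac{1}{16}\right)} + \frac{377}{49} = \frac{97}{\left(- \frac{43}{7}\right) \left(- \frac{1}{16}\right)} + \frac{377}{49} = \frac{97}{\frac{43}{112}} + \frac{377}{49} = 97 \cdot \frac{112}{43} + \frac{377}{49} = \frac{10864}{43} + \frac{377}{49} = \frac{548547}{2107}$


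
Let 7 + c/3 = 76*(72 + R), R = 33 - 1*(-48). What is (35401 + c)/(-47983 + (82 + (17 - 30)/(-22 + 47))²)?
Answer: -21957500/12920003 ≈ -1.6995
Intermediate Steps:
R = 81 (R = 33 + 48 = 81)
c = 34863 (c = -21 + 3*(76*(72 + 81)) = -21 + 3*(76*153) = -21 + 3*11628 = -21 + 34884 = 34863)
(35401 + c)/(-47983 + (82 + (17 - 30)/(-22 + 47))²) = (35401 + 34863)/(-47983 + (82 + (17 - 30)/(-22 + 47))²) = 70264/(-47983 + (82 - 13/25)²) = 70264/(-47983 + (2037/25)²) = 70264/(-47983 + 4149369/625) = 70264/(-25840006/625) = 70264*(-625/25840006) = -21957500/12920003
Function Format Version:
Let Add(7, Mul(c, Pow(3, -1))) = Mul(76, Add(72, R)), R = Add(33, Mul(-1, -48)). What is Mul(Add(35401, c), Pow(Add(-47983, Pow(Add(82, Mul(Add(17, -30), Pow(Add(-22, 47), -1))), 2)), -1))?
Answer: Rational(-21957500, 12920003) ≈ -1.6995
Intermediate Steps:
R = 81 (R = Add(33, 48) = 81)
c = 34863 (c = Add(-21, Mul(3, Mul(76, Add(72, 81)))) = Add(-21, Mul(3, Mul(76, 153))) = Add(-21, Mul(3, 11628)) = Add(-21, 34884) = 34863)
Mul(Add(35401, c), Pow(Add(-47983, Pow(Add(82, Mul(Add(17, -30), Pow(Add(-22, 47), -1))), 2)), -1)) = Mul(Add(35401, 34863), Pow(Add(-47983, Pow(Add(82, Mul(Add(17, -30), Pow(Add(-22, 47), -1))), 2)), -1)) = Mul(70264, Pow(Add(-47983, Pow(Add(82, Mul(-13, Pow(25, -1))), 2)), -1)) = Mul(70264, Pow(Add(-47983, Pow(Add(82, Mul(-13, Rational(1, 25))), 2)), -1)) = Mul(70264, Pow(Add(-47983, Pow(Add(82, Rational(-13, 25)), 2)), -1)) = Mul(70264, Pow(Add(-47983, Pow(Rational(2037, 25), 2)), -1)) = Mul(70264, Pow(Add(-47983, Rational(4149369, 625)), -1)) = Mul(70264, Pow(Rational(-25840006, 625), -1)) = Mul(70264, Rational(-625, 25840006)) = Rational(-21957500, 12920003)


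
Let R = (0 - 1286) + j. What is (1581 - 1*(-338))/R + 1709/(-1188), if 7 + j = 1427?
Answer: 1025383/79596 ≈ 12.882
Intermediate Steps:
j = 1420 (j = -7 + 1427 = 1420)
R = 134 (R = (0 - 1286) + 1420 = -1286 + 1420 = 134)
(1581 - 1*(-338))/R + 1709/(-1188) = (1581 - 1*(-338))/134 + 1709/(-1188) = (1581 + 338)*(1/134) + 1709*(-1/1188) = 1919*(1/134) - 1709/1188 = 1919/134 - 1709/1188 = 1025383/79596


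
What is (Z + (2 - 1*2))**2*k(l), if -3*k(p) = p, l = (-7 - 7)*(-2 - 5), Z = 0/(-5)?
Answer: 0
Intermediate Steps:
Z = 0 (Z = 0*(-1/5) = 0)
l = 98 (l = -14*(-7) = 98)
k(p) = -p/3
(Z + (2 - 1*2))**2*k(l) = (0 + (2 - 1*2))**2*(-1/3*98) = (0 + (2 - 2))**2*(-98/3) = (0 + 0)**2*(-98/3) = 0**2*(-98/3) = 0*(-98/3) = 0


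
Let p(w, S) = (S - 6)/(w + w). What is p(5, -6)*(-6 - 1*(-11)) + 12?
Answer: 6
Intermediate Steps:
p(w, S) = (-6 + S)/(2*w) (p(w, S) = (-6 + S)/((2*w)) = (-6 + S)*(1/(2*w)) = (-6 + S)/(2*w))
p(5, -6)*(-6 - 1*(-11)) + 12 = ((1/2)*(-6 - 6)/5)*(-6 - 1*(-11)) + 12 = ((1/2)*(1/5)*(-12))*(-6 + 11) + 12 = -6/5*5 + 12 = -6 + 12 = 6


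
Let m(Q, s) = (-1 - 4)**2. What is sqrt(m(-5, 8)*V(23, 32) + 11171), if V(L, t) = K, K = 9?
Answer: 2*sqrt(2849) ≈ 106.75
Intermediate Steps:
V(L, t) = 9
m(Q, s) = 25 (m(Q, s) = (-5)**2 = 25)
sqrt(m(-5, 8)*V(23, 32) + 11171) = sqrt(25*9 + 11171) = sqrt(225 + 11171) = sqrt(11396) = 2*sqrt(2849)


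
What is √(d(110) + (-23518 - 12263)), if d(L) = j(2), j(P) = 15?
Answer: 3*I*√3974 ≈ 189.12*I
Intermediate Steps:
d(L) = 15
√(d(110) + (-23518 - 12263)) = √(15 + (-23518 - 12263)) = √(15 - 35781) = √(-35766) = 3*I*√3974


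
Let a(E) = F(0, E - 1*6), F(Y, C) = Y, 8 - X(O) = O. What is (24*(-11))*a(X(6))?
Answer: 0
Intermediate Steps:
X(O) = 8 - O
a(E) = 0
(24*(-11))*a(X(6)) = (24*(-11))*0 = -264*0 = 0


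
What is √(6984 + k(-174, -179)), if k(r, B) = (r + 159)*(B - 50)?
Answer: √10419 ≈ 102.07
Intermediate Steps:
k(r, B) = (-50 + B)*(159 + r) (k(r, B) = (159 + r)*(-50 + B) = (-50 + B)*(159 + r))
√(6984 + k(-174, -179)) = √(6984 + (-7950 - 50*(-174) + 159*(-179) - 179*(-174))) = √(6984 + (-7950 + 8700 - 28461 + 31146)) = √(6984 + 3435) = √10419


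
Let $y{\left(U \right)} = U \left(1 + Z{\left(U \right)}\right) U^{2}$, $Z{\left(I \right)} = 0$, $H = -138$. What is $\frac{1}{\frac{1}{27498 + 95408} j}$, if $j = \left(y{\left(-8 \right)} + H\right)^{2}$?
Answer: $\frac{61453}{211250} \approx 0.2909$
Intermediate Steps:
$y{\left(U \right)} = U^{3}$ ($y{\left(U \right)} = U \left(1 + 0\right) U^{2} = U 1 U^{2} = U U^{2} = U^{3}$)
$j = 422500$ ($j = \left(\left(-8\right)^{3} - 138\right)^{2} = \left(-512 - 138\right)^{2} = \left(-650\right)^{2} = 422500$)
$\frac{1}{\frac{1}{27498 + 95408} j} = \frac{1}{\frac{1}{27498 + 95408} \cdot 422500} = \frac{1}{\frac{1}{122906}} \cdot \frac{1}{422500} = 122906 \cdot \frac{1}{422500} = \frac{61453}{211250}$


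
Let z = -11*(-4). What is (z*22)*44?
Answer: 42592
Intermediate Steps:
z = 44
(z*22)*44 = (44*22)*44 = 968*44 = 42592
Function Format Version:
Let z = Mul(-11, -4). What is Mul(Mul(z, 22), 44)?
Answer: 42592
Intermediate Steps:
z = 44
Mul(Mul(z, 22), 44) = Mul(Mul(44, 22), 44) = Mul(968, 44) = 42592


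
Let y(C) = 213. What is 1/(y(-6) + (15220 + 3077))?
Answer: 1/18510 ≈ 5.4025e-5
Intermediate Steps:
1/(y(-6) + (15220 + 3077)) = 1/(213 + (15220 + 3077)) = 1/(213 + 18297) = 1/18510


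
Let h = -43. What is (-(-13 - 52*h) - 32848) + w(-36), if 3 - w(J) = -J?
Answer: -35104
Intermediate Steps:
w(J) = 3 + J (w(J) = 3 - (-1)*J = 3 + J)
(-(-13 - 52*h) - 32848) + w(-36) = (-(-13 - 52*(-43)) - 32848) + (3 - 36) = (-(-13 + 2236) - 32848) - 33 = (-1*2223 - 32848) - 33 = (-2223 - 32848) - 33 = -35071 - 33 = -35104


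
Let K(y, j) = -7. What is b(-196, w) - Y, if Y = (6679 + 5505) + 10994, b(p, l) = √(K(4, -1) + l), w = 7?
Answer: -23178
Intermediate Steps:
b(p, l) = √(-7 + l)
Y = 23178 (Y = 12184 + 10994 = 23178)
b(-196, w) - Y = √(-7 + 7) - 1*23178 = √0 - 23178 = 0 - 23178 = -23178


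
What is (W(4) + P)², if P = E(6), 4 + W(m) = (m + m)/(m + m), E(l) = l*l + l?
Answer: 1521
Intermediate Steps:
E(l) = l + l² (E(l) = l² + l = l + l²)
W(m) = -3 (W(m) = -4 + (m + m)/(m + m) = -4 + (2*m)/((2*m)) = -4 + (2*m)*(1/(2*m)) = -4 + 1 = -3)
P = 42 (P = 6*(1 + 6) = 6*7 = 42)
(W(4) + P)² = (-3 + 42)² = 39² = 1521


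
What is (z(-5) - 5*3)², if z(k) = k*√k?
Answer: 100 + 150*I*√5 ≈ 100.0 + 335.41*I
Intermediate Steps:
z(k) = k^(3/2)
(z(-5) - 5*3)² = ((-5)^(3/2) - 5*3)² = (-5*I*√5 - 15)² = (-15 - 5*I*√5)²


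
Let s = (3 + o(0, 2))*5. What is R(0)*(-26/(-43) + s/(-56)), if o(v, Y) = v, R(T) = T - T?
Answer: 0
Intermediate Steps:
R(T) = 0
s = 15 (s = (3 + 0)*5 = 3*5 = 15)
R(0)*(-26/(-43) + s/(-56)) = 0*(-26/(-43) + 15/(-56)) = 0*(-26*(-1/43) + 15*(-1/56)) = 0*(26/43 - 15/56) = 0*(811/2408) = 0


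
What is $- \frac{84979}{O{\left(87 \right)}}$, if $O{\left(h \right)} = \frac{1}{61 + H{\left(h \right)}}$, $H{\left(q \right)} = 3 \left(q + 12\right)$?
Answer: $-30422482$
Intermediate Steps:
$H{\left(q \right)} = 36 + 3 q$ ($H{\left(q \right)} = 3 \left(12 + q\right) = 36 + 3 q$)
$O{\left(h \right)} = \frac{1}{97 + 3 h}$ ($O{\left(h \right)} = \frac{1}{61 + \left(36 + 3 h\right)} = \frac{1}{97 + 3 h}$)
$- \frac{84979}{O{\left(87 \right)}} = - \frac{84979}{\frac{1}{97 + 3 \cdot 87}} = - \frac{84979}{\frac{1}{97 + 261}} = - \frac{84979}{\frac{1}{358}} = - 84979 \frac{1}{\frac{1}{358}} = - 84979 \cdot 358 = \left(-1\right) 30422482 = -30422482$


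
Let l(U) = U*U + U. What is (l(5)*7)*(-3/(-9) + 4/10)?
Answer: 154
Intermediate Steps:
l(U) = U + U² (l(U) = U² + U = U + U²)
(l(5)*7)*(-3/(-9) + 4/10) = ((5*(1 + 5))*7)*(-3/(-9) + 4/10) = ((5*6)*7)*(-3*(-⅑) + 4*(⅒)) = (30*7)*(⅓ + ⅖) = 210*(11/15) = 154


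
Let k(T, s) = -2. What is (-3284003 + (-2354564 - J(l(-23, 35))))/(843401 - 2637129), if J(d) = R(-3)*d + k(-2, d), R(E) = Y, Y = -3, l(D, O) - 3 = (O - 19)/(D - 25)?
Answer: 5638557/1793728 ≈ 3.1435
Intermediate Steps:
l(D, O) = 3 + (-19 + O)/(-25 + D) (l(D, O) = 3 + (O - 19)/(D - 25) = 3 + (-19 + O)/(-25 + D))
R(E) = -3
J(d) = -2 - 3*d (J(d) = -3*d - 2 = -2 - 3*d)
(-3284003 + (-2354564 - J(l(-23, 35))))/(843401 - 2637129) = (-3284003 + (-2354564 - (-2 - 3*(-94 + 35 + 3*(-23))/(-25 - 23))))/(843401 - 2637129) = (-3284003 + (-2354564 - (-2 - 3*(-94 + 35 - 69)/(-48))))/(-1793728) = (-3284003 + (-2354564 - (-2 - (-1)*(-128)/16)))*(-1/1793728) = (-3284003 + (-2354564 - (-2 - 3*8/3)))*(-1/1793728) = (-3284003 + (-2354564 - (-2 - 8)))*(-1/1793728) = (-3284003 + (-2354564 - 1*(-10)))*(-1/1793728) = (-3284003 + (-2354564 + 10))*(-1/1793728) = (-3284003 - 2354554)*(-1/1793728) = -5638557*(-1/1793728) = 5638557/1793728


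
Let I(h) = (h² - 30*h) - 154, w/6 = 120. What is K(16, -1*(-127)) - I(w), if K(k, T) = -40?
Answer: -496686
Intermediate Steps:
w = 720 (w = 6*120 = 720)
I(h) = -154 + h² - 30*h
K(16, -1*(-127)) - I(w) = -40 - (-154 + 720² - 30*720) = -40 - (-154 + 518400 - 21600) = -40 - 1*496646 = -40 - 496646 = -496686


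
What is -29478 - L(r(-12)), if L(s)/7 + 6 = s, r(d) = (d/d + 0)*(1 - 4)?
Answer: -29415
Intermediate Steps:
r(d) = -3 (r(d) = (1 + 0)*(-3) = 1*(-3) = -3)
L(s) = -42 + 7*s
-29478 - L(r(-12)) = -29478 - (-42 + 7*(-3)) = -29478 - (-42 - 21) = -29478 - 1*(-63) = -29478 + 63 = -29415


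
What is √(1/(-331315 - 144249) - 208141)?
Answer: 5*I*√470734012820951/237782 ≈ 456.22*I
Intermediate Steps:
√(1/(-331315 - 144249) - 208141) = √(1/(-475564) - 208141) = √(-1/475564 - 208141) = √(-98984366525/475564) = 5*I*√470734012820951/237782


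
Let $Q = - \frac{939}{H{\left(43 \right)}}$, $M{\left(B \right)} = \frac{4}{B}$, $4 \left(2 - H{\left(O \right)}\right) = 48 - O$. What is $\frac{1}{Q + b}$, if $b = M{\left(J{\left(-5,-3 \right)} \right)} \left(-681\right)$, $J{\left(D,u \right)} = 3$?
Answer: $- \frac{1}{2160} \approx -0.00046296$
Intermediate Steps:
$H{\left(O \right)} = -10 + \frac{O}{4}$ ($H{\left(O \right)} = 2 - \frac{48 - O}{4} = 2 + \left(-12 + \frac{O}{4}\right) = -10 + \frac{O}{4}$)
$b = -908$ ($b = \frac{4}{3} \left(-681\right) = -908$)
$Q = -1252$ ($Q = - \frac{939}{-10 + \frac{1}{4} \cdot 43} = - \frac{939}{-10 + \frac{43}{4}} = - \frac{939}{\frac{3}{4}} = \left(-939\right) \frac{4}{3} = -1252$)
$\frac{1}{Q + b} = \frac{1}{-1252 - 908} = \frac{1}{-2160} = - \frac{1}{2160}$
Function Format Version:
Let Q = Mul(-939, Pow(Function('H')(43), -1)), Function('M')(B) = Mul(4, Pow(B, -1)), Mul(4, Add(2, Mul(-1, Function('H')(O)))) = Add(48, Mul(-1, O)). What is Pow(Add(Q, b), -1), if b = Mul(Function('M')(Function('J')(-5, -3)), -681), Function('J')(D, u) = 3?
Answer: Rational(-1, 2160) ≈ -0.00046296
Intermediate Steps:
Function('H')(O) = Add(-10, Mul(Rational(1, 4), O)) (Function('H')(O) = Add(2, Mul(Rational(-1, 4), Add(48, Mul(-1, O)))) = Add(2, Add(-12, Mul(Rational(1, 4), O))) = Add(-10, Mul(Rational(1, 4), O)))
b = -908 (b = Mul(Mul(4, Pow(3, -1)), -681) = Mul(Mul(4, Rational(1, 3)), -681) = Mul(Rational(4, 3), -681) = -908)
Q = -1252 (Q = Mul(-939, Pow(Add(-10, Mul(Rational(1, 4), 43)), -1)) = Mul(-939, Pow(Add(-10, Rational(43, 4)), -1)) = Mul(-939, Pow(Rational(3, 4), -1)) = Mul(-939, Rational(4, 3)) = -1252)
Pow(Add(Q, b), -1) = Pow(Add(-1252, -908), -1) = Pow(-2160, -1) = Rational(-1, 2160)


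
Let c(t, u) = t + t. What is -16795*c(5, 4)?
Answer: -167950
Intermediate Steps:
c(t, u) = 2*t
-16795*c(5, 4) = -33590*5 = -16795*10 = -167950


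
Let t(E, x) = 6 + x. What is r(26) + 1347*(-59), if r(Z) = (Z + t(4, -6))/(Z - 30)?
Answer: -158959/2 ≈ -79480.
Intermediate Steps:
r(Z) = Z/(-30 + Z) (r(Z) = (Z + (6 - 6))/(Z - 30) = (Z + 0)/(-30 + Z) = Z/(-30 + Z))
r(26) + 1347*(-59) = 26/(-30 + 26) + 1347*(-59) = 26/(-4) - 79473 = 26*(-1/4) - 79473 = -13/2 - 79473 = -158959/2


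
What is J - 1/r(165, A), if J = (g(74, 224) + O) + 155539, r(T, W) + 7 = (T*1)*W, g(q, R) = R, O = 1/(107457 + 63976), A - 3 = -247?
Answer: 1075246414578893/6903092611 ≈ 1.5576e+5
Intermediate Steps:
A = -244 (A = 3 - 247 = -244)
O = 1/171433 ≈ 5.8332e-6
r(T, W) = -7 + T*W (r(T, W) = -7 + (T*1)*W = -7 + T*W)
J = 26702918380/171433 (J = (224 + 1/171433) + 155539 = 38400993/171433 + 155539 = 26702918380/171433 ≈ 1.5576e+5)
J - 1/r(165, A) = 26702918380/171433 - 1/(-7 + 165*(-244)) = 26702918380/171433 - 1/(-7 - 40260) = 26702918380/171433 - 1/(-40267) = 26702918380/171433 - 1*(-1/40267) = 26702918380/171433 + 1/40267 = 1075246414578893/6903092611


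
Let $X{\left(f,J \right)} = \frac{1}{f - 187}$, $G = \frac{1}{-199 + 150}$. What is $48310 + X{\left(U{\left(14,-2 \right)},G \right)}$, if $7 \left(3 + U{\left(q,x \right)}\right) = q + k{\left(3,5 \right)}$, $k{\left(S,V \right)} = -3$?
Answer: $\frac{63720883}{1319} \approx 48310.0$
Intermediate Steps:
$U{\left(q,x \right)} = - \frac{24}{7} + \frac{q}{7}$ ($U{\left(q,x \right)} = -3 + \frac{q - 3}{7} = -3 + \frac{-3 + q}{7} = -3 + \left(- \frac{3}{7} + \frac{q}{7}\right) = - \frac{24}{7} + \frac{q}{7}$)
$G = - \frac{1}{49}$ ($G = \frac{1}{-49} = - \frac{1}{49} \approx -0.020408$)
$X{\left(f,J \right)} = \frac{1}{-187 + f}$
$48310 + X{\left(U{\left(14,-2 \right)},G \right)} = 48310 + \frac{1}{-187 + \left(- \frac{24}{7} + \frac{1}{7} \cdot 14\right)} = 48310 + \frac{1}{-187 + \left(- \frac{24}{7} + 2\right)} = 48310 + \frac{1}{-187 - \frac{10}{7}} = 48310 + \frac{1}{- \frac{1319}{7}} = 48310 - \frac{7}{1319} = \frac{63720883}{1319}$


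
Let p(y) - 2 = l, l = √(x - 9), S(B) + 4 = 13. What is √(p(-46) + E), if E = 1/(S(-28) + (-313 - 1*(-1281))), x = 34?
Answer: 6*√185630/977 ≈ 2.6459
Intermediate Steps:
S(B) = 9 (S(B) = -4 + 13 = 9)
l = 5 (l = √(34 - 9) = √25 = 5)
E = 1/977 (E = 1/(9 + (-313 - 1*(-1281))) = 1/(9 + (-313 + 1281)) = 1/(9 + 968) = 1/977 ≈ 0.0010235)
p(y) = 7 (p(y) = 2 + 5 = 7)
√(p(-46) + E) = √(7 + 1/977) = √(6840/977) = 6*√185630/977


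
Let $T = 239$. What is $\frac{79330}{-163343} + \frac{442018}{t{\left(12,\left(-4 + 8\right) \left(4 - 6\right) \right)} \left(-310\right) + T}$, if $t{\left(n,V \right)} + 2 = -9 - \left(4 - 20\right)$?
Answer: $- \frac{3805502516}{11270667} \approx -337.65$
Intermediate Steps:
$t{\left(n,V \right)} = 5$ ($t{\left(n,V \right)} = -2 - \left(13 - 20\right) = -2 - -7 = -2 + \left(-9 + 16\right) = -2 + 7 = 5$)
$\frac{79330}{-163343} + \frac{442018}{t{\left(12,\left(-4 + 8\right) \left(4 - 6\right) \right)} \left(-310\right) + T} = \frac{79330}{-163343} + \frac{442018}{5 \left(-310\right) + 239} = 79330 \left(- \frac{1}{163343}\right) + \frac{442018}{-1550 + 239} = - \frac{79330}{163343} + \frac{442018}{-1311} = - \frac{79330}{163343} + 442018 \left(- \frac{1}{1311}\right) = - \frac{79330}{163343} - \frac{442018}{1311} = - \frac{3805502516}{11270667}$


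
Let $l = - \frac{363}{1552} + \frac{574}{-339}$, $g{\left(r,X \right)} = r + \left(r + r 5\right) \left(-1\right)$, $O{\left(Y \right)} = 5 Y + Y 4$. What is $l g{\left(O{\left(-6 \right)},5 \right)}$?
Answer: $- \frac{45625725}{87688} \approx -520.32$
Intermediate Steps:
$O{\left(Y \right)} = 9 Y$ ($O{\left(Y \right)} = 5 Y + 4 Y = 9 Y$)
$g{\left(r,X \right)} = - 5 r$ ($g{\left(r,X \right)} = r + \left(r + 5 r\right) \left(-1\right) = r + 6 r \left(-1\right) = r - 6 r = - 5 r$)
$l = - \frac{1013905}{526128}$ ($l = \left(-363\right) \frac{1}{1552} + 574 \left(- \frac{1}{339}\right) = - \frac{363}{1552} - \frac{574}{339} = - \frac{1013905}{526128} \approx -1.9271$)
$l g{\left(O{\left(-6 \right)},5 \right)} = - \frac{1013905 \left(- 5 \cdot 9 \left(-6\right)\right)}{526128} = - \frac{1013905 \left(\left(-5\right) \left(-54\right)\right)}{526128} = \left(- \frac{1013905}{526128}\right) 270 = - \frac{45625725}{87688}$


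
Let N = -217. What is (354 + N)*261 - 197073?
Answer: -161316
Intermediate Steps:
(354 + N)*261 - 197073 = (354 - 217)*261 - 197073 = 137*261 - 197073 = 35757 - 197073 = -161316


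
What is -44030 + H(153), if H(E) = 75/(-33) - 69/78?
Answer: -12593483/286 ≈ -44033.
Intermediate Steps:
H(E) = -903/286 (H(E) = 75*(-1/33) - 69*1/78 = -25/11 - 23/26 = -903/286)
-44030 + H(153) = -44030 - 903/286 = -12593483/286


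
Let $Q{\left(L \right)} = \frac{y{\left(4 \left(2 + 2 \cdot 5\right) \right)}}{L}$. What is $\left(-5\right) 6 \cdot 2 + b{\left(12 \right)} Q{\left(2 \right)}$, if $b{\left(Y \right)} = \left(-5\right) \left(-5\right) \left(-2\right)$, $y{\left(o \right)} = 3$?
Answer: $-135$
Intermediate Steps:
$Q{\left(L \right)} = \frac{3}{L}$
$b{\left(Y \right)} = -50$ ($b{\left(Y \right)} = 25 \left(-2\right) = -50$)
$\left(-5\right) 6 \cdot 2 + b{\left(12 \right)} Q{\left(2 \right)} = \left(-5\right) 6 \cdot 2 - 50 \cdot \frac{3}{2} = \left(-30\right) 2 - 50 \cdot 3 \cdot \frac{1}{2} = -60 - 75 = -135$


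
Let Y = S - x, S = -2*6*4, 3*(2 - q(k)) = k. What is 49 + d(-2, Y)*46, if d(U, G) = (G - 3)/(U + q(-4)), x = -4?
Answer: -3145/2 ≈ -1572.5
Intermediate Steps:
q(k) = 2 - k/3
S = -48 (S = -12*4 = -48)
Y = -44 (Y = -48 - 1*(-4) = -48 + 4 = -44)
d(U, G) = (-3 + G)/(10/3 + U) (d(U, G) = (G - 3)/(U + (2 - 1/3*(-4))) = (-3 + G)/(U + (2 + 4/3)) = (-3 + G)/(U + 10/3) = (-3 + G)/(10/3 + U))
49 + d(-2, Y)*46 = 49 + (3*(-3 - 44)/(10 + 3*(-2)))*46 = 49 + (3*(-47)/(10 - 6))*46 = 49 + (3*(-47)/4)*46 = 49 + (3*(1/4)*(-47))*46 = 49 - 141/4*46 = 49 - 3243/2 = -3145/2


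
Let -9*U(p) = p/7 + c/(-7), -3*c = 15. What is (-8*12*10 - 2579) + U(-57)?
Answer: -222905/63 ≈ -3538.2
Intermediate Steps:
c = -5 (c = -⅓*15 = -5)
U(p) = -5/63 - p/63 (U(p) = -(p/7 - 5/(-7))/9 = -(p*(⅐) - 5*(-⅐))/9 = -(p/7 + 5/7)/9 = -(5/7 + p/7)/9 = -5/63 - p/63)
(-8*12*10 - 2579) + U(-57) = (-8*12*10 - 2579) + (-5/63 - 1/63*(-57)) = (-96*10 - 2579) + (-5/63 + 19/21) = (-960 - 2579) + 52/63 = -3539 + 52/63 = -222905/63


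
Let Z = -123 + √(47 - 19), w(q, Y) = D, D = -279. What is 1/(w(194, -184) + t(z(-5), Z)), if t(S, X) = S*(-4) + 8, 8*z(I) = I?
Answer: -2/537 ≈ -0.0037244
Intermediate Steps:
z(I) = I/8
w(q, Y) = -279
Z = -123 + 2*√7 (Z = -123 + √28 = -123 + 2*√7 ≈ -117.71)
t(S, X) = 8 - 4*S (t(S, X) = -4*S + 8 = 8 - 4*S)
1/(w(194, -184) + t(z(-5), Z)) = 1/(-279 + (8 - (-5)/2)) = 1/(-279 + (8 - 4*(-5/8))) = 1/(-279 + (8 + 5/2)) = 1/(-279 + 21/2) = 1/(-537/2) = -2/537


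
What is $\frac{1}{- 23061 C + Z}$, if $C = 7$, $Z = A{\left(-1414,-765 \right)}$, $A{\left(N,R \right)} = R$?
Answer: $- \frac{1}{162192} \approx -6.1655 \cdot 10^{-6}$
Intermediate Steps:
$Z = -765$
$\frac{1}{- 23061 C + Z} = \frac{1}{\left(-23061\right) 7 - 765} = \frac{1}{-161427 - 765} = \frac{1}{-162192} = - \frac{1}{162192}$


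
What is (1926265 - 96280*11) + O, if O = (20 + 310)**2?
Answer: 976085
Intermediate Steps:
O = 108900 (O = 330**2 = 108900)
(1926265 - 96280*11) + O = (1926265 - 96280*11) + 108900 = (1926265 - 1059080) + 108900 = 867185 + 108900 = 976085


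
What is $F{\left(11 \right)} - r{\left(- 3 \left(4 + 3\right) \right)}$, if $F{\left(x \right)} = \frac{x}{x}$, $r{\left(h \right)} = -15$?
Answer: $16$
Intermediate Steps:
$F{\left(x \right)} = 1$
$F{\left(11 \right)} - r{\left(- 3 \left(4 + 3\right) \right)} = 1 - -15 = 1 + 15 = 16$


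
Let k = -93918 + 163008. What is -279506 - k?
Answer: -348596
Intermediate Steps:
k = 69090
-279506 - k = -279506 - 1*69090 = -279506 - 69090 = -348596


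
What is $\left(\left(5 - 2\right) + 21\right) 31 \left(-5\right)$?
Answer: $-3720$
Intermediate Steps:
$\left(\left(5 - 2\right) + 21\right) 31 \left(-5\right) = \left(3 + 21\right) 31 \left(-5\right) = 24 \cdot 31 \left(-5\right) = 744 \left(-5\right) = -3720$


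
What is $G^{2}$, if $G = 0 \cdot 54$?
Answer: $0$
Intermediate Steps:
$G = 0$
$G^{2} = 0^{2} = 0$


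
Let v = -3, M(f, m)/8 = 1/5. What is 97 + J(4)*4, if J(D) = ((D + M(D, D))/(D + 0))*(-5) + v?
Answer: 57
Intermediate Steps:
M(f, m) = 8/5
J(D) = -3 - 5*(8/5 + D)/D (J(D) = ((D + 8/5)/(D + 0))*(-5) - 3 = ((8/5 + D)/D)*(-5) - 3 = -5*(8/5 + D)/D - 3 = -3 - 5*(8/5 + D)/D)
97 + J(4)*4 = 97 + (-8 - 8/4)*4 = 97 + (-8 - 8*1/4)*4 = 97 + (-8 - 2)*4 = 97 - 10*4 = 97 - 40 = 57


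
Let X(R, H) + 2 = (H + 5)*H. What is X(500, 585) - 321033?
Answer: 24115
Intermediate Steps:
X(R, H) = -2 + H*(5 + H) (X(R, H) = -2 + (H + 5)*H = -2 + (5 + H)*H = -2 + H*(5 + H))
X(500, 585) - 321033 = (-2 + 585² + 5*585) - 321033 = (-2 + 342225 + 2925) - 321033 = 345148 - 321033 = 24115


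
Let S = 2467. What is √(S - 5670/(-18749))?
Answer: √867318484297/18749 ≈ 49.672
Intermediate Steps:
√(S - 5670/(-18749)) = √(2467 - 5670/(-18749)) = √(2467 - 5670*(-1/18749)) = √(2467 + 5670/18749) = √(46259453/18749) = √867318484297/18749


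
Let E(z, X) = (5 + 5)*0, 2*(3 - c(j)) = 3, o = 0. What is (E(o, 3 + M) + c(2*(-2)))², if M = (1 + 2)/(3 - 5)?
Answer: 9/4 ≈ 2.2500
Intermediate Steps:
M = -3/2 (M = 3/(-2) = 3*(-½) = -3/2 ≈ -1.5000)
c(j) = 3/2 (c(j) = 3 - ½*3 = 3 - 3/2 = 3/2)
E(z, X) = 0 (E(z, X) = 10*0 = 0)
(E(o, 3 + M) + c(2*(-2)))² = (0 + 3/2)² = (3/2)² = 9/4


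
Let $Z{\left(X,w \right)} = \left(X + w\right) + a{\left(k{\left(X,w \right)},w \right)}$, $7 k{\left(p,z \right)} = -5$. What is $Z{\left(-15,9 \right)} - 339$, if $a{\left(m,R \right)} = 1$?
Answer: $-344$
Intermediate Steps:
$k{\left(p,z \right)} = - \frac{5}{7}$ ($k{\left(p,z \right)} = \frac{1}{7} \left(-5\right) = - \frac{5}{7}$)
$Z{\left(X,w \right)} = 1 + X + w$ ($Z{\left(X,w \right)} = \left(X + w\right) + 1 = 1 + X + w$)
$Z{\left(-15,9 \right)} - 339 = \left(1 - 15 + 9\right) - 339 = -5 - 339 = -344$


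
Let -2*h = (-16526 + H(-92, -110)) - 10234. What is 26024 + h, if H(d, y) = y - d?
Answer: 39413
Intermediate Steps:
h = 13389 (h = -((-16526 + (-110 - 1*(-92))) - 10234)/2 = -((-16526 + (-110 + 92)) - 10234)/2 = -((-16526 - 18) - 10234)/2 = -(-16544 - 10234)/2 = -½*(-26778) = 13389)
26024 + h = 26024 + 13389 = 39413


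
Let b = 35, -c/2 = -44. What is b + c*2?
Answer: 211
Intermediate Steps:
c = 88 (c = -2*(-44) = 88)
b + c*2 = 35 + 88*2 = 35 + 176 = 211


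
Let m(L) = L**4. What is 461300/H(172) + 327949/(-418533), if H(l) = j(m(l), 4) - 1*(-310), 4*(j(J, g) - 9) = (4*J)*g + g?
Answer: -13665571686659/17443122830928 ≈ -0.78344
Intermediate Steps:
j(J, g) = 9 + g/4 + J*g (j(J, g) = 9 + ((4*J)*g + g)/4 = 9 + (4*J*g + g)/4 = 9 + (g + 4*J*g)/4 = 9 + (g/4 + J*g) = 9 + g/4 + J*g)
H(l) = 320 + 4*l**4 (H(l) = (9 + (1/4)*4 + l**4*4) - 1*(-310) = (9 + 1 + 4*l**4) + 310 = (10 + 4*l**4) + 310 = 320 + 4*l**4)
461300/H(172) + 327949/(-418533) = 461300/(320 + 4*172**4) + 327949/(-418533) = 461300/(320 + 4*875213056) + 327949*(-1/418533) = 461300/(320 + 3500852224) - 327949/418533 = 461300/3500852544 - 327949/418533 = 461300*(1/3500852544) - 327949/418533 = 16475/125030448 - 327949/418533 = -13665571686659/17443122830928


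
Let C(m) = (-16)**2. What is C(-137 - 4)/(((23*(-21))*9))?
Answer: -256/4347 ≈ -0.058891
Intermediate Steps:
C(m) = 256
C(-137 - 4)/(((23*(-21))*9)) = 256/(((23*(-21))*9)) = 256/((-483*9)) = 256/(-4347) = 256*(-1/4347) = -256/4347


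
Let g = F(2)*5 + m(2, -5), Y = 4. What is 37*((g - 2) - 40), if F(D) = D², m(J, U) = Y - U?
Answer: -481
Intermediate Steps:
m(J, U) = 4 - U
g = 29 (g = 2²*5 + (4 - 1*(-5)) = 4*5 + (4 + 5) = 20 + 9 = 29)
37*((g - 2) - 40) = 37*((29 - 2) - 40) = 37*(27 - 40) = 37*(-13) = -481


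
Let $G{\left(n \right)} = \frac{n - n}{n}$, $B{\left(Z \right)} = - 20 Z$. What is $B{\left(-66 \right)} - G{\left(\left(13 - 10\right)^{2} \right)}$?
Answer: $1320$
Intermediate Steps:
$G{\left(n \right)} = 0$ ($G{\left(n \right)} = \frac{0}{n} = 0$)
$B{\left(-66 \right)} - G{\left(\left(13 - 10\right)^{2} \right)} = \left(-20\right) \left(-66\right) - 0 = 1320 + 0 = 1320$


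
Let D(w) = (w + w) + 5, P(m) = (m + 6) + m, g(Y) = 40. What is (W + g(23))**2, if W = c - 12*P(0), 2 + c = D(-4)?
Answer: 1369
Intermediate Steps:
P(m) = 6 + 2*m (P(m) = (6 + m) + m = 6 + 2*m)
D(w) = 5 + 2*w (D(w) = 2*w + 5 = 5 + 2*w)
c = -5 (c = -2 + (5 + 2*(-4)) = -2 + (5 - 8) = -2 - 3 = -5)
W = -77 (W = -5 - 12*(6 + 2*0) = -5 - 12*(6 + 0) = -5 - 12*6 = -5 - 72 = -77)
(W + g(23))**2 = (-77 + 40)**2 = (-37)**2 = 1369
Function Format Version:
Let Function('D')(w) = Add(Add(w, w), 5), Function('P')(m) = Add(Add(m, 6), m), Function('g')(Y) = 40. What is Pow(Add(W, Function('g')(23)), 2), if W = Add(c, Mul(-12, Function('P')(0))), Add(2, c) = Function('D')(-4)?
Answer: 1369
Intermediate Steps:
Function('P')(m) = Add(6, Mul(2, m)) (Function('P')(m) = Add(Add(6, m), m) = Add(6, Mul(2, m)))
Function('D')(w) = Add(5, Mul(2, w)) (Function('D')(w) = Add(Mul(2, w), 5) = Add(5, Mul(2, w)))
c = -5 (c = Add(-2, Add(5, Mul(2, -4))) = Add(-2, Add(5, -8)) = Add(-2, -3) = -5)
W = -77 (W = Add(-5, Mul(-12, Add(6, Mul(2, 0)))) = Add(-5, Mul(-12, Add(6, 0))) = Add(-5, Mul(-12, 6)) = Add(-5, -72) = -77)
Pow(Add(W, Function('g')(23)), 2) = Pow(Add(-77, 40), 2) = Pow(-37, 2) = 1369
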